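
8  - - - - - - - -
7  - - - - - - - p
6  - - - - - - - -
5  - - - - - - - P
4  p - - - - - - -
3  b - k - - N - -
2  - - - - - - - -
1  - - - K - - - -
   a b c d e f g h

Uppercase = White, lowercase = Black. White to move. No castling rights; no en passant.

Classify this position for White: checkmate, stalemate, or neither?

neither

White to move; white king on d1.
In check: no.
Legal moves for White: Ng5, Ne5, Nh4, Nd4, Nh2, Nd2, Ng1, Ne1, Ke2, Ke1, h6.
White has 11 legal moves and is not in check → neither.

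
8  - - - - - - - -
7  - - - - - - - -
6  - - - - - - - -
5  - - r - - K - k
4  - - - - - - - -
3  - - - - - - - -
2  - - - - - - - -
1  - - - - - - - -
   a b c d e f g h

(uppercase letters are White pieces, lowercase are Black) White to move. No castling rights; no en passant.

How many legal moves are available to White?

4

White to move; king on f5.
In check: yes, from the black rook on c5.
Legal moves: Kf6, Ke6, Kf4, Ke4.
Count: 4.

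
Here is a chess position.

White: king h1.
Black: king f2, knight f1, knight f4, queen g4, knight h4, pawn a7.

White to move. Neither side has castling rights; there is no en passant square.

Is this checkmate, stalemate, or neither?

stalemate

White to move; white king on h1.
In check: no.
King squares — g1: attacked by Kf2; g2: attacked by Kf2; h2: attacked by Nf1.
Legal moves for White: none.
Not in check and no legal moves → stalemate.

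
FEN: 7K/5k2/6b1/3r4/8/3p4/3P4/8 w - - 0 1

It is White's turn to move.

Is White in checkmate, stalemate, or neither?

stalemate

White to move; white king on h8.
In check: no.
King squares — g7: attacked by Kf7; h7: attacked by Bg6; g8: attacked by Kf7.
Legal moves for White: none.
Not in check and no legal moves → stalemate.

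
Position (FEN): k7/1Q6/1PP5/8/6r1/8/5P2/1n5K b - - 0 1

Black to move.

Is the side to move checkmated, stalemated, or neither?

Black to move; black king on a8.
In check: yes, from the white queen on b7.
King squares — a7: attacked by Pb6; b7: attacked by Pc6; b8: attacked by Qb7.
Legal moves for Black: none.
In check with no legal moves → checkmate.

checkmate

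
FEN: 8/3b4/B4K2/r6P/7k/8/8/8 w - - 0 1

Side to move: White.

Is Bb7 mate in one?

After Bb7: black king on h4; in check: no.
Black is not in check, so this cannot be checkmate.

no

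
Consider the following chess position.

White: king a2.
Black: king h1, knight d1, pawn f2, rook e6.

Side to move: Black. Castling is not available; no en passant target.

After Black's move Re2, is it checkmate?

no

After Re2: white king on a2; in check: yes, from the black rook on e2.
White has 4 legal replies: Kb3, Ka3, Kb1, Ka1.
In check but a legal move exists → not checkmate.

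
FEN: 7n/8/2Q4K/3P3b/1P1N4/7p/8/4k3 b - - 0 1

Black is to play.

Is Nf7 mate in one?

After Nf7: white king on h6; in check: yes, from the black knight on f7.
White has 3 legal replies: Kh7, Kg7, Kxh5.
In check but a legal move exists → not checkmate.

no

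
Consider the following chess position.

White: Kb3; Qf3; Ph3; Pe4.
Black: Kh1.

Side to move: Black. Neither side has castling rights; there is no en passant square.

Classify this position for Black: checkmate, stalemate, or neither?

Black to move; black king on h1.
In check: yes, from the white queen on f3.
King squares — g1: available; g2: attacked by Qf3; h2: available.
Legal moves for Black: Kh2, Kg1.
Black is in check but has 2 legal moves → neither.

neither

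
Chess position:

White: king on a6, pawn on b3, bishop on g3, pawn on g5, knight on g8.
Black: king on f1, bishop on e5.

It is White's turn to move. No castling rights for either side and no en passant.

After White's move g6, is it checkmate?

After g6: black king on f1; in check: no.
Black is not in check, so this cannot be checkmate.

no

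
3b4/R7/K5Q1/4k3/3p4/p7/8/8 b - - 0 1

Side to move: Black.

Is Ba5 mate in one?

After Ba5: white king on a6; in check: no.
White is not in check, so this cannot be checkmate.

no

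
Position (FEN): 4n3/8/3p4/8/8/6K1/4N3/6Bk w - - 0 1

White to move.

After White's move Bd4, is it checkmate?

no

After Bd4: black king on h1; in check: no.
Black is not in check, so this cannot be checkmate.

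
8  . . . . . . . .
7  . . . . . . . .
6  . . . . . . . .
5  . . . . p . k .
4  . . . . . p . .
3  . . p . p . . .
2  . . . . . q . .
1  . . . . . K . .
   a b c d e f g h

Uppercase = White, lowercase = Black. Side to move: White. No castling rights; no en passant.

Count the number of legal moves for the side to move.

White to move; king on f1.
In check: yes, from the black queen on f2.
Legal moves: none.
Count: 0.

0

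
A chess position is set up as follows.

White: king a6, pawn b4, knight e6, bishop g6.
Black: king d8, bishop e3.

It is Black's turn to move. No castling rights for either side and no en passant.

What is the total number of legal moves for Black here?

3

Black to move; king on d8.
In check: yes, from the white knight on e6.
Legal moves: Kc8, Ke7, Kd7.
Count: 3.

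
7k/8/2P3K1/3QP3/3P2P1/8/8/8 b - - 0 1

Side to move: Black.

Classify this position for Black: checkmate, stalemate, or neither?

Black to move; black king on h8.
In check: no.
King squares — g7: attacked by Kg6; h7: attacked by Kg6; g8: attacked by Qd5.
Legal moves for Black: none.
Not in check and no legal moves → stalemate.

stalemate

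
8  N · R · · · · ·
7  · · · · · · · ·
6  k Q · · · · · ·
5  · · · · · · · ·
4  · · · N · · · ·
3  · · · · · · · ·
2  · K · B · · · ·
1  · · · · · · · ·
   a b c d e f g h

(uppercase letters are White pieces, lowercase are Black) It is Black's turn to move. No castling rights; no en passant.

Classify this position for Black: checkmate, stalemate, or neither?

Black to move; black king on a6.
In check: yes, from the white queen on b6.
King squares — a5: attacked by Bd2; b5: attacked by Nd4; b6: attacked by Na8; a7: attacked by Qb6; b7: attacked by Qb6.
Legal moves for Black: none.
In check with no legal moves → checkmate.

checkmate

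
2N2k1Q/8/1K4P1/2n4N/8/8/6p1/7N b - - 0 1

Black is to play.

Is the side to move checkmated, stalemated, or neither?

checkmate

Black to move; black king on f8.
In check: yes, from the white queen on h8.
King squares — e7: attacked by Nc8; f7: attacked by Pg6; g7: attacked by Nh5; e8: attacked by Qh8; g8: attacked by Qh8.
Legal moves for Black: none.
In check with no legal moves → checkmate.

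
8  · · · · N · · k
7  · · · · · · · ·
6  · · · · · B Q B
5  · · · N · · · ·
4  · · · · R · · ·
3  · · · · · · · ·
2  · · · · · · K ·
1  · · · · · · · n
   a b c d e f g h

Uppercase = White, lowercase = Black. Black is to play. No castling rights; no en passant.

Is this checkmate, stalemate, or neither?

Black to move; black king on h8.
In check: yes, from the white bishop on f6.
King squares — g7: attacked by Bf6; h7: attacked by Qg6; g8: attacked by Qg6.
Legal moves for Black: none.
In check with no legal moves → checkmate.

checkmate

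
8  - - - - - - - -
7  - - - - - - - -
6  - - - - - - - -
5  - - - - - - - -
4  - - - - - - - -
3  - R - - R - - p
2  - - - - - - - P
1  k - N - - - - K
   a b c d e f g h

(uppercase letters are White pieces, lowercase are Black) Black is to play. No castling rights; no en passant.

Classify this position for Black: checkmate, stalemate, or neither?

Black to move; black king on a1.
In check: no.
King squares — b1: attacked by Rb3; a2: attacked by Nc1; b2: attacked by Rb3.
Legal moves for Black: none.
Not in check and no legal moves → stalemate.

stalemate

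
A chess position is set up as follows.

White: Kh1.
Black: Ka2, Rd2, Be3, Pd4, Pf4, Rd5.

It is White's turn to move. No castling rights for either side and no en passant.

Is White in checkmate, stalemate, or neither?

White to move; white king on h1.
In check: no.
King squares — g1: attacked by Be3; g2: attacked by Rd2; h2: attacked by Rd2.
Legal moves for White: none.
Not in check and no legal moves → stalemate.

stalemate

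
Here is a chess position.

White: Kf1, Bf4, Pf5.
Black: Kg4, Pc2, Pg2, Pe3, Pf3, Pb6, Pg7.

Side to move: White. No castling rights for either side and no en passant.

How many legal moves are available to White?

White to move; king on f1.
In check: yes, from the black pawn on g2.
Legal moves: Kg1, Ke1.
Count: 2.

2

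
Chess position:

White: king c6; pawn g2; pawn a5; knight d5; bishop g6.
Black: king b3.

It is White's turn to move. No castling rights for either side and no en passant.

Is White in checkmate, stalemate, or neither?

neither

White to move; white king on c6.
In check: no.
Legal moves for White include: Be8, Bh7, Bf7, Bh5, Bf5, Be4, Bd3, Bc2+, Bb1, Kd7, Kc7, Kb7, Kd6, Kb6, Kc5, Kb5, Ne7, Nc7, ... (list truncated; more exist).
White has legal moves and is not in check → neither.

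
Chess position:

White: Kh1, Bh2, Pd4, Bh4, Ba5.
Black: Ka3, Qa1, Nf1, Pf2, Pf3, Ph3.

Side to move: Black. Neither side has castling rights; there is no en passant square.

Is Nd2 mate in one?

After Nd2: white king on h1; in check: yes, from the black queen on a1.
White has 1 legal reply: Bg1.
In check but a legal move exists → not checkmate.

no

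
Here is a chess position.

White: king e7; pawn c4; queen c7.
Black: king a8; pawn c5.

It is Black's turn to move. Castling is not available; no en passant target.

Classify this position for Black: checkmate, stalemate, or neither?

stalemate

Black to move; black king on a8.
In check: no.
King squares — a7: attacked by Qc7; b7: attacked by Qc7; b8: attacked by Qc7.
Legal moves for Black: none.
Not in check and no legal moves → stalemate.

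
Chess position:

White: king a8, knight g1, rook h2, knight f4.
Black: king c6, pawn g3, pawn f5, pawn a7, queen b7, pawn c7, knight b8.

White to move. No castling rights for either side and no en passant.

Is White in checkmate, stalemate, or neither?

checkmate

White to move; white king on a8.
In check: yes, from the black queen on b7.
King squares — a7: attacked by Qb7; b7: attacked by Kc6; b8: attacked by Qb7.
Legal moves for White: none.
In check with no legal moves → checkmate.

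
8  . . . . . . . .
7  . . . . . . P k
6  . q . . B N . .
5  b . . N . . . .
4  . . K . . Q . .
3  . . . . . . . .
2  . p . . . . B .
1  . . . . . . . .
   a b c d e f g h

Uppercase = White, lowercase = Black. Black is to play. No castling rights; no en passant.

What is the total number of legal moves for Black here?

Black to move; king on h7.
In check: yes, from the white knight on f6.
Legal moves: Kxg7, Kg6.
Count: 2.

2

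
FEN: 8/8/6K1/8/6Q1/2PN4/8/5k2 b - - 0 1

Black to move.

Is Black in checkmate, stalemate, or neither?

stalemate

Black to move; black king on f1.
In check: no.
King squares — e1: attacked by Nd3; g1: attacked by Qg4; e2: attacked by Qg4; f2: attacked by Nd3; g2: attacked by Qg4.
Legal moves for Black: none.
Not in check and no legal moves → stalemate.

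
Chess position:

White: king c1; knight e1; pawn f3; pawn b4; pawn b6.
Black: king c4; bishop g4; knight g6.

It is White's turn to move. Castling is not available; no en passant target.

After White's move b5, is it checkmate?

no

After b5: black king on c4; in check: no.
Black is not in check, so this cannot be checkmate.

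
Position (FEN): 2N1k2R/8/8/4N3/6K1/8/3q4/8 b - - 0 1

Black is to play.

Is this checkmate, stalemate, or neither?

checkmate

Black to move; black king on e8.
In check: yes, from the white rook on h8.
King squares — d7: attacked by Ne5; e7: attacked by Nc8; f7: attacked by Ne5; d8: attacked by Rh8; f8: attacked by Rh8.
Legal moves for Black: none.
In check with no legal moves → checkmate.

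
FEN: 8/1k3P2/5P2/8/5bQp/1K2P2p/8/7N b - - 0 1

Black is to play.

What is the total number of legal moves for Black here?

Black to move; king on b7.
In check: no.
Legal moves: Kb8, Ka8, Kc7, Ka7, Kc6, Kb6, Ka6, Bb8, Bc7, Bh6, Bd6, Bg5, Be5, Bg3, Bxe3, Bh2, h2.
Count: 17.

17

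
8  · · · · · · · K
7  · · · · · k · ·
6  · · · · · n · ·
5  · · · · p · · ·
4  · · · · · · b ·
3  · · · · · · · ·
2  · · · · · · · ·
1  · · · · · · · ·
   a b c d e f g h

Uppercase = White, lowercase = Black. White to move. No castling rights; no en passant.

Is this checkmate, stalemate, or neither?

White to move; white king on h8.
In check: no.
King squares — g7: attacked by Kf7; h7: attacked by Nf6; g8: attacked by Nf6.
Legal moves for White: none.
Not in check and no legal moves → stalemate.

stalemate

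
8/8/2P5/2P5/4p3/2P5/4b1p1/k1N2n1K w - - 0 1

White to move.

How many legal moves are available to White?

2

White to move; king on h1.
In check: yes, from the black pawn on g2.
Legal moves: Kxg2, Kg1.
Count: 2.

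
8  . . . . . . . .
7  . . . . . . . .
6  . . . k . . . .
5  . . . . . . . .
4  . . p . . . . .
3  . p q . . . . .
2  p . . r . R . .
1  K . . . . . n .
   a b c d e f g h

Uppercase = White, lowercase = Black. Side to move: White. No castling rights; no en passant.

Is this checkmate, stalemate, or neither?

checkmate

White to move; white king on a1.
In check: yes, from the black queen on c3.
King squares — b1: attacked by Pa2; a2: attacked by Rd2; b2: attacked by Rd2.
Legal moves for White: none.
In check with no legal moves → checkmate.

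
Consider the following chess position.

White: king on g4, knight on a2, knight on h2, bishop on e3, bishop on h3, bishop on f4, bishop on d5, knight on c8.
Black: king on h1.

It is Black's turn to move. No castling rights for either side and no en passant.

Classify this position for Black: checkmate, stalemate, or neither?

Black to move; black king on h1.
In check: yes, from the white bishop on d5.
King squares — g1: attacked by Be3; g2: attacked by Bh3; h2: attacked by Bf4.
Legal moves for Black: none.
In check with no legal moves → checkmate.

checkmate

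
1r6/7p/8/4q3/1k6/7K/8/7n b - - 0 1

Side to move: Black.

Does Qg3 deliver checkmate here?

After Qg3: white king on h3; in check: yes, from the black queen on g3.
King squares — g2: attacked by Qg3; h2: attacked by Qg3; g3: attacked by Nh1; g4: attacked by Qg3; h4: attacked by Qg3.
White has no legal moves → checkmate.

yes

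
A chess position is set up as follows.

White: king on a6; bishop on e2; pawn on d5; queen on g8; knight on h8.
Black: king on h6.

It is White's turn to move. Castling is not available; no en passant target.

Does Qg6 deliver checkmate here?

After Qg6: black king on h6; in check: yes, from the white queen on g6.
King squares — g5: attacked by Qg6; h5: attacked by Be2; g6: attacked by Nh8; g7: attacked by Qg6; h7: attacked by Qg6.
Black has no legal moves → checkmate.

yes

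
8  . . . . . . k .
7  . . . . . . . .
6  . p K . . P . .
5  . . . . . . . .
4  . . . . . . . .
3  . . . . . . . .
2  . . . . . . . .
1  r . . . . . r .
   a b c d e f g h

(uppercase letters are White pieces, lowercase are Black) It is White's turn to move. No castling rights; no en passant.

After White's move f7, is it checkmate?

no

After f7: black king on g8; in check: yes, from the white pawn on f7.
Black has 5 legal replies: Kh8, Kf8, Kh7, Kg7, Kxf7.
In check but a legal move exists → not checkmate.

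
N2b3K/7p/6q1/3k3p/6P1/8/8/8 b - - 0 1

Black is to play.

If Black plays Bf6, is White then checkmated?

After Bf6: white king on h8; in check: yes, from the black bishop on f6.
King squares — g7: attacked by Bf6; h7: attacked by Qg6; g8: attacked by Qg6.
White has no legal moves → checkmate.

yes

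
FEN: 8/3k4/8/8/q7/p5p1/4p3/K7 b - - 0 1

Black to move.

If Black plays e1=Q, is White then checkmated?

After e1=Q: white king on a1; in check: yes, from the black queen on e1.
White has 1 legal reply: Ka2.
In check but a legal move exists → not checkmate.

no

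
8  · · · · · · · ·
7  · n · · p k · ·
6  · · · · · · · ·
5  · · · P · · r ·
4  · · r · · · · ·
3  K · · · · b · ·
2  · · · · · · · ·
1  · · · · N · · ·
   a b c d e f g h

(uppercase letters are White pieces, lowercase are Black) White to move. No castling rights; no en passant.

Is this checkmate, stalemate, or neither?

White to move; white king on a3.
In check: no.
Legal moves for White: Kb3, Kb2, Ka2, Nxf3, Nd3, Ng2, Nc2, d6.
White has 8 legal moves and is not in check → neither.

neither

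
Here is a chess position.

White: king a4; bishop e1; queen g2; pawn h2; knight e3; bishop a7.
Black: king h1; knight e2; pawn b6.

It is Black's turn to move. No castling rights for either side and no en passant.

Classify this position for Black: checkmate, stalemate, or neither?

checkmate

Black to move; black king on h1.
In check: yes, from the white queen on g2.
King squares — g1: attacked by Qg2; g2: attacked by Ne3; h2: attacked by Qg2.
Legal moves for Black: none.
In check with no legal moves → checkmate.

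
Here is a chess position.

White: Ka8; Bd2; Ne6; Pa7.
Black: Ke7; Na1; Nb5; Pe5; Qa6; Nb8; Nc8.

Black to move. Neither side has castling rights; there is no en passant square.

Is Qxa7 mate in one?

yes

After Qxa7: white king on a8; in check: yes, from the black queen on a7.
King squares — a7: attacked by Nb5; b7: attacked by Qa7; b8: attacked by Qa7.
White has no legal moves → checkmate.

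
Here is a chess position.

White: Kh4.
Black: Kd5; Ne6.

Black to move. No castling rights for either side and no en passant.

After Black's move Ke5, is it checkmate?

no

After Ke5: white king on h4; in check: no.
White is not in check, so this cannot be checkmate.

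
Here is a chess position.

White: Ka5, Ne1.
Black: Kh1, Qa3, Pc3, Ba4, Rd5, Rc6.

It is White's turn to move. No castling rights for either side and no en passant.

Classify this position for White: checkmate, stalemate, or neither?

checkmate

White to move; white king on a5.
In check: yes, from the black rook on d5.
King squares — a4: attacked by Qa3; b4: attacked by Qa3; b5: attacked by Ba4; a6: attacked by Rc6; b6: attacked by Rc6.
Legal moves for White: none.
In check with no legal moves → checkmate.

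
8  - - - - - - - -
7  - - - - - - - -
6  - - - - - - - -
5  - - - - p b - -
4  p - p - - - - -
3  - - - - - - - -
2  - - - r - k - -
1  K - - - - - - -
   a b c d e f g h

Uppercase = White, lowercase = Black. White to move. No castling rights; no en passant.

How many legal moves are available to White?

0

White to move; king on a1.
In check: no.
Legal moves: none.
Count: 0.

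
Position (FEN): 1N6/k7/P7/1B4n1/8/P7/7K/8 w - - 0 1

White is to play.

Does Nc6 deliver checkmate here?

After Nc6: black king on a7; in check: yes, from the white knight on c6.
Black has 2 legal replies: Ka8, Kb6.
In check but a legal move exists → not checkmate.

no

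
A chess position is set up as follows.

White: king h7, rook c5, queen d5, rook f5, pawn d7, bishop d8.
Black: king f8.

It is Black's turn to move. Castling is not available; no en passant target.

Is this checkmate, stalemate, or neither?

Black to move; black king on f8.
In check: yes, from the white rook on f5.
King squares — e7: attacked by Bd8; f7: attacked by Qd5; g7: attacked by Kh7; e8: attacked by Pd7; g8: attacked by Qd5.
Legal moves for Black: none.
In check with no legal moves → checkmate.

checkmate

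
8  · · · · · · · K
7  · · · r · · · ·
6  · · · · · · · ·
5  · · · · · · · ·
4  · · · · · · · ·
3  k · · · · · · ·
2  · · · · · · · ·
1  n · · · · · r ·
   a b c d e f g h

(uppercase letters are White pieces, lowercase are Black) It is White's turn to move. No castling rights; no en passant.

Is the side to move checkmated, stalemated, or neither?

White to move; white king on h8.
In check: no.
King squares — g7: attacked by Rg1; h7: attacked by Rd7; g8: attacked by Rg1.
Legal moves for White: none.
Not in check and no legal moves → stalemate.

stalemate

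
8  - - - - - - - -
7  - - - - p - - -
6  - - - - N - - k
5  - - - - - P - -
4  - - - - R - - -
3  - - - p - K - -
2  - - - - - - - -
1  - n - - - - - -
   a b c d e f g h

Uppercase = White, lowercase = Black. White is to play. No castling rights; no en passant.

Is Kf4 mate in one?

After Kf4: black king on h6; in check: no.
Black is not in check, so this cannot be checkmate.

no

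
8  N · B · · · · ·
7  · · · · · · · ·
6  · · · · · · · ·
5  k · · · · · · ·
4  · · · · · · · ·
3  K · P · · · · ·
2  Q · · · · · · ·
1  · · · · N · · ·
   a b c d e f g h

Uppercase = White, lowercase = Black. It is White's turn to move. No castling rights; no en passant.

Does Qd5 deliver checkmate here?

After Qd5: black king on a5; in check: yes, from the white queen on d5.
King squares — a4: attacked by Ka3; b4: attacked by Ka3; b5: attacked by Qd5; a6: attacked by Bc8; b6: attacked by Na8.
Black has no legal moves → checkmate.

yes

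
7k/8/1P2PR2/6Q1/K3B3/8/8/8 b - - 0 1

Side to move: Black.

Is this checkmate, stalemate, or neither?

Black to move; black king on h8.
In check: no.
King squares — g7: attacked by Qg5; h7: attacked by Be4; g8: attacked by Qg5.
Legal moves for Black: none.
Not in check and no legal moves → stalemate.

stalemate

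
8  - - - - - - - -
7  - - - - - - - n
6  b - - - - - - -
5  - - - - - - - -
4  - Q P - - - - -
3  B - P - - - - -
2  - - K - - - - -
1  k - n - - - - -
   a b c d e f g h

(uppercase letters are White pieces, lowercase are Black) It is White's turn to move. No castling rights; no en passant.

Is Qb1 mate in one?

After Qb1: black king on a1; in check: yes, from the white queen on b1.
King squares — b1: attacked by Kc2; a2: attacked by Qb1; b2: attacked by Qb1.
Black has no legal moves → checkmate.

yes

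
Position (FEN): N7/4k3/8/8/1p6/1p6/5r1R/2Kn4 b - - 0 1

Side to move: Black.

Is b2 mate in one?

After b2: white king on c1; in check: yes, from the black pawn on b2.
White has 2 legal replies: Kxd1, Kb1.
In check but a legal move exists → not checkmate.

no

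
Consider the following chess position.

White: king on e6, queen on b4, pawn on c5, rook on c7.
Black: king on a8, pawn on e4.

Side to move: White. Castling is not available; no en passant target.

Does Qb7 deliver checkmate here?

After Qb7: black king on a8; in check: yes, from the white queen on b7.
King squares — a7: attacked by Qb7; b7: attacked by Rc7; b8: attacked by Qb7.
Black has no legal moves → checkmate.

yes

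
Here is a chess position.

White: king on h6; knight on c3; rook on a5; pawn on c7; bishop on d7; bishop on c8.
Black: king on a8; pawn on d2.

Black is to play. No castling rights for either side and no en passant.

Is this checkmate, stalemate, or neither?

Black to move; black king on a8.
In check: yes, from the white rook on a5.
King squares — a7: attacked by Ra5; b7: attacked by Bc8; b8: attacked by Pc7.
Legal moves for Black: none.
In check with no legal moves → checkmate.

checkmate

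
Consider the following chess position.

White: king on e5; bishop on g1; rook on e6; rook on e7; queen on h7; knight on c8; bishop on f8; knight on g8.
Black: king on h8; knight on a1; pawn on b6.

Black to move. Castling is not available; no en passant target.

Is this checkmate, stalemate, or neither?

checkmate

Black to move; black king on h8.
In check: yes, from the white queen on h7.
King squares — g7: attacked by Re7; h7: attacked by Re7; g8: attacked by Qh7.
Legal moves for Black: none.
In check with no legal moves → checkmate.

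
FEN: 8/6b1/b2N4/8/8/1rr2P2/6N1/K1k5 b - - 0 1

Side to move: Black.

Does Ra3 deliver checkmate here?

yes

After Ra3: white king on a1; in check: yes, from the black rook on a3.
King squares — b1: attacked by Kc1; a2: attacked by Ra3; b2: attacked by Kc1.
White has no legal moves → checkmate.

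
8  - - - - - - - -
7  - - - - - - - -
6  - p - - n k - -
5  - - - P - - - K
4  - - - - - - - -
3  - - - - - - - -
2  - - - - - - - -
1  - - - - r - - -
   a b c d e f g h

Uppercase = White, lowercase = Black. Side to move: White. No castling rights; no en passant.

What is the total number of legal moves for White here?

5

White to move; king on h5.
In check: no.
Legal moves: Kh6, Kh4, Kg4, dxe6, d6.
Count: 5.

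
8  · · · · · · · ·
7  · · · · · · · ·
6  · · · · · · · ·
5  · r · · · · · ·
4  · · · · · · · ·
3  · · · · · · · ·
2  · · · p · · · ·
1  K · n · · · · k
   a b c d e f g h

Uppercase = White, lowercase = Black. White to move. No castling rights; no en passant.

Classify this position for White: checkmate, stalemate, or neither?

stalemate

White to move; white king on a1.
In check: no.
King squares — b1: attacked by Rb5; a2: attacked by Nc1; b2: attacked by Rb5.
Legal moves for White: none.
Not in check and no legal moves → stalemate.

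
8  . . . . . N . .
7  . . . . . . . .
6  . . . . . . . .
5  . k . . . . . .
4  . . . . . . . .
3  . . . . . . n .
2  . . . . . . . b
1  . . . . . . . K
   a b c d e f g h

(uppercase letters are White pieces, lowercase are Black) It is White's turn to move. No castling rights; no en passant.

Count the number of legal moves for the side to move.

2

White to move; king on h1.
In check: yes, from the black knight on g3.
Legal moves: Kxh2, Kg2.
Count: 2.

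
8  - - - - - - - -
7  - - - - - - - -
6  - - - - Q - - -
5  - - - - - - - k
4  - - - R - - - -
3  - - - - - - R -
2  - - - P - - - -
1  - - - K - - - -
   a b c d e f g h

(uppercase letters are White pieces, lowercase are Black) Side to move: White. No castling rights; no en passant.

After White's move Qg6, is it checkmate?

After Qg6: black king on h5; in check: yes, from the white queen on g6.
King squares — g4: attacked by Rg3; h4: attacked by Rd4; g5: attacked by Rg3; g6: attacked by Rg3; h6: attacked by Qg6.
Black has no legal moves → checkmate.

yes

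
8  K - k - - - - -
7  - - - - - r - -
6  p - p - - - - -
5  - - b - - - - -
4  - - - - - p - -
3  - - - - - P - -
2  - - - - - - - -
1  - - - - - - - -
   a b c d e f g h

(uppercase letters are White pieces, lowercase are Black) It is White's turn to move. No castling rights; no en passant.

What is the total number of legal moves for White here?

0

White to move; king on a8.
In check: no.
Legal moves: none.
Count: 0.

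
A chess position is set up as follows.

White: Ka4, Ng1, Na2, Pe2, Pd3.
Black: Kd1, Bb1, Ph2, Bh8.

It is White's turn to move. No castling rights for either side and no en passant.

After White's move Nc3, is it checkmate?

no

After Nc3: black king on d1; in check: yes, from the white knight on c3.
Black has 5 legal replies: Kd2, Kc2, Ke1, Kc1, Bxc3.
In check but a legal move exists → not checkmate.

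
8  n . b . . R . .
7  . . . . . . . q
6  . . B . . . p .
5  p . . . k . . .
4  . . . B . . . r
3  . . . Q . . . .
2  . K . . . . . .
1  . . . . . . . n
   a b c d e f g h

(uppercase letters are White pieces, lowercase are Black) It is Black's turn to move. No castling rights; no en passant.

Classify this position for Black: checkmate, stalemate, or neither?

neither

Black to move; black king on e5.
In check: yes, from the white bishop on d4.
Legal moves for Black: Ke6, Kd6, Rxd4.
Black is in check but has 3 legal moves → neither.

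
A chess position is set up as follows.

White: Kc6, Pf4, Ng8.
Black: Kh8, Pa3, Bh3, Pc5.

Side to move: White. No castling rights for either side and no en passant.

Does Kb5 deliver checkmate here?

no

After Kb5: black king on h8; in check: no.
Black is not in check, so this cannot be checkmate.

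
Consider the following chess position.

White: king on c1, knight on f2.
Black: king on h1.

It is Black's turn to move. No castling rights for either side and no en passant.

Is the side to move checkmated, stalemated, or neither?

neither

Black to move; black king on h1.
In check: yes, from the white knight on f2.
King squares — g1: available; g2: available; h2: available.
Legal moves for Black: Kh2, Kg2, Kg1.
Black is in check but has 3 legal moves → neither.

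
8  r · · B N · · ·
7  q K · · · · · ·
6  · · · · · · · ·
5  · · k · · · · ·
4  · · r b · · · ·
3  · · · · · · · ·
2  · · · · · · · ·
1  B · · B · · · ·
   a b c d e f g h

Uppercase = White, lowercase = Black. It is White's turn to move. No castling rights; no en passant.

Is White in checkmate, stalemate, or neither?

White to move; white king on b7.
In check: yes, from the black queen on a7.
King squares — a6: attacked by Qa7; b6: attacked by Kc5; c6: attacked by Kc5; a7: attacked by Ra8; c7: attacked by Qa7; a8: attacked by Qa7; b8: attacked by Qa7; c8: attacked by Ra8.
Legal moves for White: none.
In check with no legal moves → checkmate.

checkmate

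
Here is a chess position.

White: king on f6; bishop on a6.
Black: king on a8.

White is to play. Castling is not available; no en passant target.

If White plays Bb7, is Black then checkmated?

After Bb7: black king on a8; in check: yes, from the white bishop on b7.
Black has 3 legal replies: Kb8, Kxb7, Ka7.
In check but a legal move exists → not checkmate.

no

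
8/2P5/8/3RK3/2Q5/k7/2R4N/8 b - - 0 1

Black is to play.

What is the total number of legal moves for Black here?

0

Black to move; king on a3.
In check: no.
Legal moves: none.
Count: 0.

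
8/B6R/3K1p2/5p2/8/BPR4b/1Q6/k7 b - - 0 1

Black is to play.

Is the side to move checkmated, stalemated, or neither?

checkmate

Black to move; black king on a1.
In check: yes, from the white queen on b2.
King squares — b1: attacked by Qb2; a2: attacked by Qb2; b2: attacked by Ba3.
Legal moves for Black: none.
In check with no legal moves → checkmate.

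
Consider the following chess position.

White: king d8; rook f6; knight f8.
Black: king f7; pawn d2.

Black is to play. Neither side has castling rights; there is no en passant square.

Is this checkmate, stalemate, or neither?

Black to move; black king on f7.
In check: yes, from the white rook on f6.
King squares — e6: attacked by Rf6; f6: available; g6: attacked by Rf6; e7: attacked by Kd8; g7: available; e8: attacked by Kd8; f8: attacked by Rf6; g8: available.
Legal moves for Black: Kg8, Kg7, Kxf6.
Black is in check but has 3 legal moves → neither.

neither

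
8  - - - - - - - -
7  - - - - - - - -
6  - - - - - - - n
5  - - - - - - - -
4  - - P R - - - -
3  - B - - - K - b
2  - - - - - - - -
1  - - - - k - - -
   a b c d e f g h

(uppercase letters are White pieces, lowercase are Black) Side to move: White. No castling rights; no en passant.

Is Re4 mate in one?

no

After Re4: black king on e1; in check: yes, from the white rook on e4.
Black has 2 legal replies: Kd2, Kf1.
In check but a legal move exists → not checkmate.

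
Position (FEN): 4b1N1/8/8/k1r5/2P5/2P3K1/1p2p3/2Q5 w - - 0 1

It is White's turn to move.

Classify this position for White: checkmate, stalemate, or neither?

neither

White to move; white king on g3.
In check: no.
Legal moves for White include: Ne7, Nh6, Nf6, Kh4, Kg4, Kf4, Kh3, Kf3, Kh2, Kg2, Kf2, Qh6, Qg5, Qf4, Qe3, Qd2, Qc2, Qxb2, ... (list truncated; more exist).
White has legal moves and is not in check → neither.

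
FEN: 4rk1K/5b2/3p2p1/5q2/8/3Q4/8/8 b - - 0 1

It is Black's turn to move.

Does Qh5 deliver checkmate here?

After Qh5: white king on h8; in check: yes, from the black queen on h5.
King squares — g7: attacked by Kf8; h7: attacked by Qh5; g8: attacked by Bf7.
White has no legal moves → checkmate.

yes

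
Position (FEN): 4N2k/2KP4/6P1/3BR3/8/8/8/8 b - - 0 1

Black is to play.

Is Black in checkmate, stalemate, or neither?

Black to move; black king on h8.
In check: no.
King squares — g7: attacked by Ne8; h7: attacked by Pg6; g8: attacked by Bd5.
Legal moves for Black: none.
Not in check and no legal moves → stalemate.

stalemate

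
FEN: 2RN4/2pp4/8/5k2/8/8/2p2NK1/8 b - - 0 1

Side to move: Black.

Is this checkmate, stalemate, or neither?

Black to move; black king on f5.
In check: no.
Legal moves for Black: Kg6, Kf6, Kg5, Ke5, Kf4, d6, c6, c1=Q, c1=R, c1=B, c1=N, d5, c5.
Black has 13 legal moves and is not in check → neither.

neither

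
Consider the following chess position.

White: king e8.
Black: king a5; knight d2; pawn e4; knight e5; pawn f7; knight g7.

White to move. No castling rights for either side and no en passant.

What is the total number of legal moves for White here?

3

White to move; king on e8.
In check: yes, from the black knight on g7.
Legal moves: Kf8, Kd8, Ke7.
Count: 3.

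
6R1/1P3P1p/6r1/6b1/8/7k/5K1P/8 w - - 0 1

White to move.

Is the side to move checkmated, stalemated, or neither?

neither

White to move; white king on f2.
In check: no.
Legal moves for White include: Rh8, Rf8, Re8, Rd8, Rc8, Rb8, Ra8, Rg7, Rxg6, Kf3, Ke2, Kg1, Kf1, Ke1, f8=Q, f8=R, f8=B, f8=N, ... (list truncated; more exist).
White has legal moves and is not in check → neither.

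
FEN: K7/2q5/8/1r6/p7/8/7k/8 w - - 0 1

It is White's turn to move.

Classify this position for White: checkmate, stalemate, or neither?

stalemate

White to move; white king on a8.
In check: no.
King squares — a7: attacked by Qc7; b7: attacked by Rb5; b8: attacked by Rb5.
Legal moves for White: none.
Not in check and no legal moves → stalemate.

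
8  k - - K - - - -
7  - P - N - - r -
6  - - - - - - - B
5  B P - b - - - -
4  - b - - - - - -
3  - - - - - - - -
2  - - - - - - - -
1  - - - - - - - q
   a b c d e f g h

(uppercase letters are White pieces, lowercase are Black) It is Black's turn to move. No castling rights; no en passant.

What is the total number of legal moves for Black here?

Black to move; king on a8.
In check: yes, from the white pawn on b7.
Legal moves: Kxb7, Ka7, Bxb7.
Count: 3.

3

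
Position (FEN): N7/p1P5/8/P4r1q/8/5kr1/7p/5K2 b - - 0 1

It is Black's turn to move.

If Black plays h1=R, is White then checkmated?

yes

After h1=R: white king on f1; in check: yes, from the black rook on h1.
King squares — e1: attacked by Rh1; g1: attacked by Rh1; e2: attacked by Kf3; f2: attacked by Kf3; g2: attacked by Kf3.
White has no legal moves → checkmate.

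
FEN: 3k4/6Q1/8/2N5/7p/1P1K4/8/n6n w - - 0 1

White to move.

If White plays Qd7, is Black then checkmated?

After Qd7: black king on d8; in check: yes, from the white queen on d7.
King squares — c7: attacked by Qd7; d7: attacked by Nc5; e7: attacked by Qd7; c8: attacked by Qd7; e8: attacked by Qd7.
Black has no legal moves → checkmate.

yes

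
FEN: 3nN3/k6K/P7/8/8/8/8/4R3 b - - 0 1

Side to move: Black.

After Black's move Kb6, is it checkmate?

no

After Kb6: white king on h7; in check: no.
White is not in check, so this cannot be checkmate.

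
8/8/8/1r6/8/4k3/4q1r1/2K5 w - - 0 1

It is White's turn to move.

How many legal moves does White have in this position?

0

White to move; king on c1.
In check: no.
Legal moves: none.
Count: 0.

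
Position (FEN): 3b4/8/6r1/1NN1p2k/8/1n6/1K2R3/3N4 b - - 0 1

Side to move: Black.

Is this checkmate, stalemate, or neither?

Black to move; black king on h5.
In check: no.
Legal moves for Black include: Be7, Bc7, Bf6, Bb6, Bg5, Ba5, Bh4, Rg8, Rg7, Rh6, Rf6, Re6, Rd6, Rc6, Rb6, Ra6, Rg5, Rg4, ... (list truncated; more exist).
Black has legal moves and is not in check → neither.

neither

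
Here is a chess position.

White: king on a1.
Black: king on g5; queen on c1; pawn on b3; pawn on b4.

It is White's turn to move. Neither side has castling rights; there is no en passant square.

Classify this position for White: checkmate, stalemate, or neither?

White to move; white king on a1.
In check: yes, from the black queen on c1.
King squares — b1: attacked by Qc1; a2: attacked by Pb3; b2: attacked by Qc1.
Legal moves for White: none.
In check with no legal moves → checkmate.

checkmate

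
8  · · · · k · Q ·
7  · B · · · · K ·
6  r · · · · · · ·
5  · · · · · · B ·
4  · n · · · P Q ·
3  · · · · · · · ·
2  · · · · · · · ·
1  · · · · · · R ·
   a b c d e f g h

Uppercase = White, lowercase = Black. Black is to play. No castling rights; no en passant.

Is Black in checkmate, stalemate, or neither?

Black to move; black king on e8.
In check: yes, from the white queen on g8.
King squares — d7: attacked by Qg4; e7: attacked by Bg5; f7: attacked by Kg7; d8: attacked by Bg5; f8: attacked by Kg7.
Legal moves for Black: none.
In check with no legal moves → checkmate.

checkmate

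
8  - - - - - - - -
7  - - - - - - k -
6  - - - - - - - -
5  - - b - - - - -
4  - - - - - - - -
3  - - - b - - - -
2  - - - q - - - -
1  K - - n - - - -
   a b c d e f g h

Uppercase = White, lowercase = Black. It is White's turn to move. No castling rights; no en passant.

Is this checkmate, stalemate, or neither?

White to move; white king on a1.
In check: no.
King squares — b1: attacked by Bd3; a2: attacked by Qd2; b2: attacked by Nd1.
Legal moves for White: none.
Not in check and no legal moves → stalemate.

stalemate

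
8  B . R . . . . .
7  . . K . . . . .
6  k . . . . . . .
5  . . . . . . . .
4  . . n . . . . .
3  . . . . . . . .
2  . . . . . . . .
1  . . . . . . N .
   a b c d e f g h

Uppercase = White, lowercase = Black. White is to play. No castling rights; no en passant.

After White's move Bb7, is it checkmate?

no

After Bb7: black king on a6; in check: yes, from the white bishop on b7.
Black has 3 legal replies: Ka7, Kb5, Ka5.
In check but a legal move exists → not checkmate.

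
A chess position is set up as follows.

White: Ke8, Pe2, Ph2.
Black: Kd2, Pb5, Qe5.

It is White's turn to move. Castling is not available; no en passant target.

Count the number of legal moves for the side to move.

4

White to move; king on e8.
In check: yes, from the black queen on e5.
Legal moves: Kf8, Kd8, Kf7, Kd7.
Count: 4.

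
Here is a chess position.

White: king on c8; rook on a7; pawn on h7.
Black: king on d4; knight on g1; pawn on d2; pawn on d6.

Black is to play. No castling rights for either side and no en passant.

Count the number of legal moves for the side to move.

16

Black to move; king on d4.
In check: no.
Legal moves: Ke5, Kd5, Kc5, Ke4, Kc4, Ke3, Kd3, Kc3, Nh3, Nf3, Ne2, d5, d1=Q, d1=R, d1=B, d1=N.
Count: 16.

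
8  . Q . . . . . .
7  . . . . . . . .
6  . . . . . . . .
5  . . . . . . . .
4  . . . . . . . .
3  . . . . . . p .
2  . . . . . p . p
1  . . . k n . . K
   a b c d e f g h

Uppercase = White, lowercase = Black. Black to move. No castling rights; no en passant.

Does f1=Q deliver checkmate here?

After f1=Q: white king on h1; in check: yes, from the black queen on f1.
King squares — g1: attacked by Qf1; g2: attacked by Ne1; h2: attacked by Pg3.
White has no legal moves → checkmate.

yes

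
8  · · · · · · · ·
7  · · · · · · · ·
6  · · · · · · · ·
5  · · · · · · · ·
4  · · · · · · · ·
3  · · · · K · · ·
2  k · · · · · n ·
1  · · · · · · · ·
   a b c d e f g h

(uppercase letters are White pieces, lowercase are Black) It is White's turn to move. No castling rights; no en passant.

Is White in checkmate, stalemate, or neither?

neither

White to move; white king on e3.
In check: yes, from the black knight on g2.
King squares — d2: available; e2: available; f2: available; d3: available; f3: available; d4: available; e4: available; f4: attacked by Ng2.
Legal moves for White: Ke4, Kd4, Kf3, Kd3, Kf2, Ke2, Kd2.
White is in check but has 7 legal moves → neither.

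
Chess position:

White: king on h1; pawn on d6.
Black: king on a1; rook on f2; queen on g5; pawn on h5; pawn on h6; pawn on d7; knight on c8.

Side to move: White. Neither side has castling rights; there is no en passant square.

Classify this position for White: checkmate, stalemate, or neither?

stalemate

White to move; white king on h1.
In check: no.
King squares — g1: attacked by Qg5; g2: attacked by Rf2; h2: attacked by Rf2.
Legal moves for White: none.
Not in check and no legal moves → stalemate.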